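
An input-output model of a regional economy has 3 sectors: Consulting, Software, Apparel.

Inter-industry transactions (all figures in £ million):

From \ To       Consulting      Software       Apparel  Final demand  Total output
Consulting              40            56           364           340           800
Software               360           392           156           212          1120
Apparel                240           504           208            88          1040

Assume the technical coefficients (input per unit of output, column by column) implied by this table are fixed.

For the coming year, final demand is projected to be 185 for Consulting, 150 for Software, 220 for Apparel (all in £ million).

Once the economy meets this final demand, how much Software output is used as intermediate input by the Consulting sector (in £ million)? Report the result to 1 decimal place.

Technical coefficients a_ij = z_ij / X_j:
  a_CC = 40/800 = 0.05, a_SC = 360/800 = 0.45, a_AC = 240/800 = 0.30
  a_CS = 56/1120 = 0.05, a_SS = 392/1120 = 0.35, a_AS = 504/1120 = 0.45
  a_CA = 364/1040 = 0.35, a_SA = 156/1040 = 0.15, a_AA = 208/1040 = 0.20
I − A =
  [   0.95    -0.05    -0.35]
  [  -0.45     0.65    -0.15]
  [  -0.30    -0.45     0.80]
Cofactors of I−A, C_ij = (−1)^(i+j)·(minor ij) (rows/columns in the sector order above):
  C_11 = (0.65)(0.80) − (-0.15)(-0.45) = 0.4525
  C_12 = −[(-0.45)(0.80) − (-0.15)(-0.30)] = 0.4050
  C_13 = (-0.45)(-0.45) − (0.65)(-0.30) = 0.3975
  C_21 = −[(-0.05)(0.80) − (-0.35)(-0.45)] = 0.1975
  C_22 = (0.95)(0.80) − (-0.35)(-0.30) = 0.6550
  C_23 = −[(0.95)(-0.45) − (-0.05)(-0.30)] = 0.4425
  C_31 = (-0.05)(-0.15) − (-0.35)(0.65) = 0.2350
  C_32 = −[(0.95)(-0.15) − (-0.35)(-0.45)] = 0.3000
  C_33 = (0.95)(0.65) − (-0.05)(-0.45) = 0.5950
det(I−A) = Σ_j (I−A)_1j·C_1j = (0.95)(0.4525) + (-0.05)(0.4050) + (-0.35)(0.3975) = 0.2705
adj(I−A) = Cᵀ =
  [ 0.4525   0.1975   0.2350]
  [ 0.4050   0.6550   0.3000]
  [ 0.3975   0.4425   0.5950]
(I − A)⁻¹ = adj(I−A) / det(I−A) ≈
  [   1.6728     0.7301     0.8688]
  [   1.4972     2.4214     1.1091]
  [   1.4695     1.6359     2.1996]
First solve x = (I − A)⁻¹ d = adj(I−A)·d / det(I−A); in particular x_C = (0.4525·185 + 0.1975·150 + 0.2350·220) / 0.2705 = 165.0375 / 0.2705 ≈ 610.120.
Intermediate flow from S to C: z_SC = a_SC · x_C = 0.45 × 165.0375 / 0.2705 = 74.266875 / 0.2705 ≈ 274.6.

z_SC = 274.6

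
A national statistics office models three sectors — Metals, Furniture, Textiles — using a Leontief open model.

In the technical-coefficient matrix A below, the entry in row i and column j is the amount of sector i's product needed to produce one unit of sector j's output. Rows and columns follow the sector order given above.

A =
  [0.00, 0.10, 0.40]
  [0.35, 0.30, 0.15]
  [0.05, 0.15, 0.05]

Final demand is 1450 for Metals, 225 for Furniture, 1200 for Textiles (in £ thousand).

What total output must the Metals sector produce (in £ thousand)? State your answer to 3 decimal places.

I − A =
  [   1.00    -0.10    -0.40]
  [  -0.35     0.70    -0.15]
  [  -0.05    -0.15     0.95]
Cofactors of I−A, C_ij = (−1)^(i+j)·(minor ij) (rows/columns in the sector order above):
  C_11 = (0.70)(0.95) − (-0.15)(-0.15) = 0.6425
  C_12 = −[(-0.35)(0.95) − (-0.15)(-0.05)] = 0.3400
  C_13 = (-0.35)(-0.15) − (0.70)(-0.05) = 0.0875
  C_21 = −[(-0.10)(0.95) − (-0.40)(-0.15)] = 0.1550
  C_22 = (1.00)(0.95) − (-0.40)(-0.05) = 0.9300
  C_23 = −[(1.00)(-0.15) − (-0.10)(-0.05)] = 0.1550
  C_31 = (-0.10)(-0.15) − (-0.40)(0.70) = 0.2950
  C_32 = −[(1.00)(-0.15) − (-0.40)(-0.35)] = 0.2900
  C_33 = (1.00)(0.70) − (-0.10)(-0.35) = 0.6650
det(I−A) = Σ_j (I−A)_1j·C_1j = (1.00)(0.6425) + (-0.10)(0.3400) + (-0.40)(0.0875) = 0.5735
adj(I−A) = Cᵀ =
  [ 0.6425   0.1550   0.2950]
  [ 0.3400   0.9300   0.2900]
  [ 0.0875   0.1550   0.6650]
(I − A)⁻¹ = adj(I−A) / det(I−A) ≈
  [   1.1203     0.2703     0.5144]
  [   0.5929     1.6216     0.5057]
  [   0.1526     0.2703     1.1595]
x = (I − A)⁻¹ d = adj(I−A)·d / det(I−A), with det(I−A) = 0.5735:
  x_1 = (0.6425·1450 + 0.1550·225 + 0.2950·1200) / 0.5735 = 1320.50 / 0.5735 ≈ 2302.528
  x_2 = (0.3400·1450 + 0.9300·225 + 0.2900·1200) / 0.5735 = 1050.25 / 0.5735 ≈ 1831.299
  x_3 = (0.0875·1450 + 0.1550·225 + 0.6650·1200) / 0.5735 = 959.75 / 0.5735 ≈ 1673.496

x_1 = 2302.528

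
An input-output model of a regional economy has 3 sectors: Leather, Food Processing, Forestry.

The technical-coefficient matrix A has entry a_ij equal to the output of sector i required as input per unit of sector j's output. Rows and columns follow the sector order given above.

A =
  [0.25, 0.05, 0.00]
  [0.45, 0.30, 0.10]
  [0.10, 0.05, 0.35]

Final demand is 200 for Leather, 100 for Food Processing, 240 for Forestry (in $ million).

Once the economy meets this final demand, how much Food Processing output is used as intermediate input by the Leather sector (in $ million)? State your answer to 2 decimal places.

z_21 = 131.84

I − A =
  [   0.75    -0.05     0.00]
  [  -0.45     0.70    -0.10]
  [  -0.10    -0.05     0.65]
Cofactors of I−A, C_ij = (−1)^(i+j)·(minor ij) (rows/columns in the sector order above):
  C_11 = (0.70)(0.65) − (-0.10)(-0.05) = 0.4500
  C_12 = −[(-0.45)(0.65) − (-0.10)(-0.10)] = 0.3025
  C_13 = (-0.45)(-0.05) − (0.70)(-0.10) = 0.0925
  C_21 = −[(-0.05)(0.65) − (0.00)(-0.05)] = 0.0325
  C_22 = (0.75)(0.65) − (0.00)(-0.10) = 0.4875
  C_23 = −[(0.75)(-0.05) − (-0.05)(-0.10)] = 0.0425
  C_31 = (-0.05)(-0.10) − (0.00)(0.70) = 0.0050
  C_32 = −[(0.75)(-0.10) − (0.00)(-0.45)] = 0.0750
  C_33 = (0.75)(0.70) − (-0.05)(-0.45) = 0.5025
det(I−A) = Σ_j (I−A)_1j·C_1j = (0.75)(0.4500) + (-0.05)(0.3025) + (0.00)(0.0925) = 0.322375
adj(I−A) = Cᵀ =
  [ 0.4500   0.0325   0.0050]
  [ 0.3025   0.4875   0.0750]
  [ 0.0925   0.0425   0.5025]
(I − A)⁻¹ = adj(I−A) / det(I−A) ≈
  [   1.3959     0.1008     0.0155]
  [   0.9383     1.5122     0.2326]
  [   0.2869     0.1318     1.5587]
First solve x = (I − A)⁻¹ d = adj(I−A)·d / det(I−A); in particular x_1 = (0.4500·200 + 0.0325·100 + 0.0050·240) / 0.322375 = 94.45 / 0.322375 ≈ 292.9818.
Intermediate flow from 2 to 1: z_21 = a_21 · x_1 = 0.45 × 94.45 / 0.322375 = 42.5025 / 0.322375 ≈ 131.84.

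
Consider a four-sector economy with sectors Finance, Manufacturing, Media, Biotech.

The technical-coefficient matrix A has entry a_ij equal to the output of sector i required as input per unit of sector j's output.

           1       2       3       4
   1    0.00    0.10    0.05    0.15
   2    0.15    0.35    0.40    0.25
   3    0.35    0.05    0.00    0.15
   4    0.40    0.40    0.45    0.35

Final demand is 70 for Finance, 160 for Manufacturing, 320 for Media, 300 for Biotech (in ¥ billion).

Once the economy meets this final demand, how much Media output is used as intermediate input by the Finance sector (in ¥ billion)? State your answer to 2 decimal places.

z_31 = 328.80

I − A =
  [   1.00    -0.10    -0.05    -0.15]
  [  -0.15     0.65    -0.40    -0.25]
  [  -0.35    -0.05     1.00    -0.15]
  [  -0.40    -0.40    -0.45     0.65]
Compute the cofactors C_ij = (−1)^(i+j)·(3×3 minor ij) of I−A; the adjugate is their transpose:
adj(I−A) = Cᵀ =
  [ 0.23600   0.12625   0.12125   0.13100]
  [ 0.34175   0.48450   0.36850   0.35025]
  [ 0.17075   0.13925   0.25475   0.15175]
  [ 0.47375   0.47225   0.47775   0.58925]
det(I−A) = Σ_j (I−A)_1j·C_1j = (1.00)(0.23600) + (-0.10)(0.34175) + (-0.05)(0.17075) + (-0.15)(0.47375) = 0.122225
(I − A)⁻¹ = adj(I−A) / det(I−A) ≈
  [   1.9309     1.0329     0.9920     1.0718]
  [   2.7961     3.9640     3.0149     2.8656]
  [   1.3970     1.1393     2.0843     1.2416]
  [   3.8760     3.8638     3.9088     4.8210]
First solve x = (I − A)⁻¹ d = adj(I−A)·d / det(I−A); in particular x_1 = (0.23600·70 + 0.12625·160 + 0.12125·320 + 0.13100·300) / 0.122225 = 114.82 / 0.122225 ≈ 939.4150.
Intermediate flow from 3 to 1: z_31 = a_31 · x_1 = 0.35 × 114.82 / 0.122225 = 40.187 / 0.122225 ≈ 328.80.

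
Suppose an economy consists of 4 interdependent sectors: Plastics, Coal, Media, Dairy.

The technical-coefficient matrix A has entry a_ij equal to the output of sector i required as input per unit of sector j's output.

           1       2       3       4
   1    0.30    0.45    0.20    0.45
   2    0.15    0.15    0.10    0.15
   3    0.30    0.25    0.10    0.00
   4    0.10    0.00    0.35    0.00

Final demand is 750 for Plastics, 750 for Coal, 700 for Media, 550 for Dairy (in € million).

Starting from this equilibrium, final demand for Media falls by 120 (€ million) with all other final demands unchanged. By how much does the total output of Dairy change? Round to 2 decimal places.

I − A =
  [   0.70    -0.45    -0.20    -0.45]
  [  -0.15     0.85    -0.10    -0.15]
  [  -0.30    -0.25     0.90     0.00]
  [  -0.10     0.00    -0.35     1.00]
Compute the cofactors C_ij = (−1)^(i+j)·(3×3 minor ij) of I−A; the adjugate is their transpose:
adj(I−A) = Cᵀ =
  [ 0.726875   0.494375   0.372500   0.401250]
  [ 0.194250   0.482250   0.158875   0.159750]
  [ 0.296250   0.298750   0.482500   0.178125]
  [ 0.176375   0.154000   0.206125   0.385250]
det(I−A) = Σ_j (I−A)_1j·C_1j = (0.70)(0.726875) + (-0.45)(0.194250) + (-0.20)(0.296250) + (-0.45)(0.176375) = 0.28278125
(I − A)⁻¹ = adj(I−A) / det(I−A) ≈
  [   2.5704     1.7483     1.3173     1.4189]
  [   0.6869     1.7054     0.5618     0.5649]
  [   1.0476     1.0565     1.7063     0.6299]
  [   0.6237     0.5446     0.7289     1.3624]
Δx = (I − A)⁻¹ Δd with Δd having -120 in the Media component and 0 elsewhere.
So Δx_4 = L_43 · (-120), where L_43 = adj(I−A)_43 / det(I−A) = 0.206125 / 0.28278125.
Δx_4 = 0.206125 × (-120) / 0.28278125 = -24.735 / 0.28278125 ≈ -87.47.

Δx_4 = -87.47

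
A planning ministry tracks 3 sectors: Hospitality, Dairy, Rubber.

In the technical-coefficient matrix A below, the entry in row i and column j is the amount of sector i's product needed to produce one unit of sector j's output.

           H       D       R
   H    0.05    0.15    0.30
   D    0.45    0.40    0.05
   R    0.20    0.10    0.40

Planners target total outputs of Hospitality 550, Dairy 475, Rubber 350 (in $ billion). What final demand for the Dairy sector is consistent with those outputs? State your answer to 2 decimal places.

I − A =
  [   0.95    -0.15    -0.30]
  [  -0.45     0.60    -0.05]
  [  -0.20    -0.10     0.60]
d = (I − A) x:
  d_H = (+0.95)·550 + (-0.15)·475 + (-0.30)·350 = 346.25
  d_D = (-0.45)·550 + (+0.60)·475 + (-0.05)·350 = 20.00
  d_R = (-0.20)·550 + (-0.10)·475 + (+0.60)·350 = 52.50

d_D = 20.00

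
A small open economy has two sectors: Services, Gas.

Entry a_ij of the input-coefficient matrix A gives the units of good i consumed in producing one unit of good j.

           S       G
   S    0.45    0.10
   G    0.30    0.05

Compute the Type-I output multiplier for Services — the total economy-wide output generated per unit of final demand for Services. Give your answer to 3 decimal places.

I − A =
  [   0.55    -0.10]
  [  -0.30     0.95]
det(I−A) = (0.55)(0.95) − (-0.10)(-0.30) = 0.4925
adj(I−A) = [[0.95, 0.10], [0.30, 0.55]]
(I − A)⁻¹ = adj(I−A) / det(I−A) ≈
  [   1.9289     0.2030]
  [   0.6091     1.1168]
The output multiplier for sector j is the column-j sum of the Leontief inverse (I − A)⁻¹ = adj(I−A) / det(I−A).
Column S of adj(I−A): (0.95, 0.30); det(I−A) = 0.4925.
m_S = (0.95 + 0.30) / 0.4925 = 1.25 / 0.4925 ≈ 2.538.

m_S = 2.538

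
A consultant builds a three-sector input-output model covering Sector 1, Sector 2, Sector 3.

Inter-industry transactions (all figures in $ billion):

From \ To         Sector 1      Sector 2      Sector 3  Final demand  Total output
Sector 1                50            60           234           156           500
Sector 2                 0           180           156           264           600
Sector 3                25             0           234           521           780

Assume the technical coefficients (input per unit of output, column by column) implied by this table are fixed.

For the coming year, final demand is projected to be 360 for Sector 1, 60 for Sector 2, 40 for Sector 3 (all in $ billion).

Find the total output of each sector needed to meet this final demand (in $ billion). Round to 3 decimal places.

Technical coefficients a_ij = z_ij / X_j:
  a_11 = 50/500 = 0.10, a_21 = 0/500 = 0.00, a_31 = 25/500 = 0.05
  a_12 = 60/600 = 0.10, a_22 = 180/600 = 0.30, a_32 = 0/600 = 0.00
  a_13 = 234/780 = 0.30, a_23 = 156/780 = 0.20, a_33 = 234/780 = 0.30
I − A =
  [   0.90    -0.10    -0.30]
  [   0.00     0.70    -0.20]
  [  -0.05     0.00     0.70]
Cofactors of I−A, C_ij = (−1)^(i+j)·(minor ij) (rows/columns in the sector order above):
  C_11 = (0.70)(0.70) − (-0.20)(0.00) = 0.4900
  C_12 = −[(0.00)(0.70) − (-0.20)(-0.05)] = 0.0100
  C_13 = (0.00)(0.00) − (0.70)(-0.05) = 0.0350
  C_21 = −[(-0.10)(0.70) − (-0.30)(0.00)] = 0.0700
  C_22 = (0.90)(0.70) − (-0.30)(-0.05) = 0.6150
  C_23 = −[(0.90)(0.00) − (-0.10)(-0.05)] = 0.0050
  C_31 = (-0.10)(-0.20) − (-0.30)(0.70) = 0.2300
  C_32 = −[(0.90)(-0.20) − (-0.30)(0.00)] = 0.1800
  C_33 = (0.90)(0.70) − (-0.10)(0.00) = 0.6300
det(I−A) = Σ_j (I−A)_1j·C_1j = (0.90)(0.4900) + (-0.10)(0.0100) + (-0.30)(0.0350) = 0.4295
adj(I−A) = Cᵀ =
  [ 0.4900   0.0700   0.2300]
  [ 0.0100   0.6150   0.1800]
  [ 0.0350   0.0050   0.6300]
(I − A)⁻¹ = adj(I−A) / det(I−A) ≈
  [   1.1409     0.1630     0.5355]
  [   0.0233     1.4319     0.4191]
  [   0.0815     0.0116     1.4668]
x = (I − A)⁻¹ d = adj(I−A)·d / det(I−A), with det(I−A) = 0.4295:
  x_1 = (0.4900·360 + 0.0700·60 + 0.2300·40) / 0.4295 = 189.80 / 0.4295 ≈ 441.909
  x_2 = (0.0100·360 + 0.6150·60 + 0.1800·40) / 0.4295 = 47.70 / 0.4295 ≈ 111.059
  x_3 = (0.0350·360 + 0.0050·60 + 0.6300·40) / 0.4295 = 38.10 / 0.4295 ≈ 88.708

x_1 = 441.909, x_2 = 111.059, x_3 = 88.708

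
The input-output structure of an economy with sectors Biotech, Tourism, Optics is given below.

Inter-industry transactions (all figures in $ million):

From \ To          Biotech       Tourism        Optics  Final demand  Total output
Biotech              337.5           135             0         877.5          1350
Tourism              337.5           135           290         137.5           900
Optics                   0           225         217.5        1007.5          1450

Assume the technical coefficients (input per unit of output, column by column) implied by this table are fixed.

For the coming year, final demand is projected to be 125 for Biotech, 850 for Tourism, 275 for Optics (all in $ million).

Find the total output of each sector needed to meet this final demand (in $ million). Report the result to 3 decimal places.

Technical coefficients a_ij = z_ij / X_j:
  a_11 = 337.5/1350 = 0.25, a_21 = 337.5/1350 = 0.25, a_31 = 0/1350 = 0.00
  a_12 = 135/900 = 0.15, a_22 = 135/900 = 0.15, a_32 = 225/900 = 0.25
  a_13 = 0/1450 = 0.00, a_23 = 290/1450 = 0.20, a_33 = 217.5/1450 = 0.15
I − A =
  [   0.75    -0.15     0.00]
  [  -0.25     0.85    -0.20]
  [   0.00    -0.25     0.85]
Cofactors of I−A, C_ij = (−1)^(i+j)·(minor ij) (rows/columns in the sector order above):
  C_11 = (0.85)(0.85) − (-0.20)(-0.25) = 0.6725
  C_12 = −[(-0.25)(0.85) − (-0.20)(0.00)] = 0.2125
  C_13 = (-0.25)(-0.25) − (0.85)(0.00) = 0.0625
  C_21 = −[(-0.15)(0.85) − (0.00)(-0.25)] = 0.1275
  C_22 = (0.75)(0.85) − (0.00)(0.00) = 0.6375
  C_23 = −[(0.75)(-0.25) − (-0.15)(0.00)] = 0.1875
  C_31 = (-0.15)(-0.20) − (0.00)(0.85) = 0.0300
  C_32 = −[(0.75)(-0.20) − (0.00)(-0.25)] = 0.1500
  C_33 = (0.75)(0.85) − (-0.15)(-0.25) = 0.6000
det(I−A) = Σ_j (I−A)_1j·C_1j = (0.75)(0.6725) + (-0.15)(0.2125) + (0.00)(0.0625) = 0.4725
adj(I−A) = Cᵀ =
  [ 0.6725   0.1275   0.0300]
  [ 0.2125   0.6375   0.1500]
  [ 0.0625   0.1875   0.6000]
(I − A)⁻¹ = adj(I−A) / det(I−A) ≈
  [   1.4233     0.2698     0.0635]
  [   0.4497     1.3492     0.3175]
  [   0.1323     0.3968     1.2698]
x = (I − A)⁻¹ d = adj(I−A)·d / det(I−A), with det(I−A) = 0.4725:
  x_1 = (0.6725·125 + 0.1275·850 + 0.0300·275) / 0.4725 = 200.6875 / 0.4725 ≈ 424.735
  x_2 = (0.2125·125 + 0.6375·850 + 0.1500·275) / 0.4725 = 609.6875 / 0.4725 ≈ 1290.344
  x_3 = (0.0625·125 + 0.1875·850 + 0.6000·275) / 0.4725 = 332.1875 / 0.4725 ≈ 703.042

x_1 = 424.735, x_2 = 1290.344, x_3 = 703.042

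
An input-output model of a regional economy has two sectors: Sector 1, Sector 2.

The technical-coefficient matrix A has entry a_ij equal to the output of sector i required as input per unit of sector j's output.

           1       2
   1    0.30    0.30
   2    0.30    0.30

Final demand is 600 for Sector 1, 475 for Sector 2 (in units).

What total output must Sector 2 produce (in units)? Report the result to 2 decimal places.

I − A =
  [   0.70    -0.30]
  [  -0.30     0.70]
det(I−A) = (0.70)(0.70) − (-0.30)(-0.30) = 0.4000
adj(I−A) = [[0.70, 0.30], [0.30, 0.70]]
(I − A)⁻¹ = adj(I−A) / det(I−A) ≈
  [   1.7500     0.7500]
  [   0.7500     1.7500]
x = (I − A)⁻¹ d = adj(I−A)·d / det(I−A), with det(I−A) = 0.4000:
  x_1 = (0.70·600 + 0.30·475) / 0.4000 = 562.50 / 0.4000 = 1406.25
  x_2 = (0.30·600 + 0.70·475) / 0.4000 = 512.50 / 0.4000 = 1281.25

x_2 = 1281.25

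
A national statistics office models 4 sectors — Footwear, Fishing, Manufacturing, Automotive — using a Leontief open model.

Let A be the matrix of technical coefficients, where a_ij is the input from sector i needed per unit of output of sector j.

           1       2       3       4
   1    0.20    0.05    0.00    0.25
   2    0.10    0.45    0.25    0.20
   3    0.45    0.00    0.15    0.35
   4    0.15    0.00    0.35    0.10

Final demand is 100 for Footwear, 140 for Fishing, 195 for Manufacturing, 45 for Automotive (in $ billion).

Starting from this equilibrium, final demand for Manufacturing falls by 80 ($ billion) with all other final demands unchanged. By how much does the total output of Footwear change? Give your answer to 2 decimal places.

I − A =
  [   0.80    -0.05     0.00    -0.25]
  [  -0.10     0.55    -0.25    -0.20]
  [  -0.45     0.00     0.85    -0.35]
  [  -0.15     0.00    -0.35     0.90]
Compute the cofactors C_ij = (−1)^(i+j)·(3×3 minor ij) of I−A; the adjugate is their transpose:
adj(I−A) = Cᵀ =
  [ 0.353375   0.032125   0.062875   0.129750]
  [ 0.235625   0.442750   0.235375   0.255375]
  [ 0.251625   0.022875   0.369375   0.218625]
  [ 0.156750   0.014250   0.154125   0.364125]
det(I−A) = Σ_j (I−A)_1j·C_1j = (0.80)(0.353375) + (-0.05)(0.235625) + (0.00)(0.251625) + (-0.25)(0.156750) = 0.23173125
(I − A)⁻¹ = adj(I−A) / det(I−A) ≈
  [   1.5249     0.1386     0.2713     0.5599]
  [   1.0168     1.9106     1.0157     1.1020]
  [   1.0858     0.0987     1.5940     0.9434]
  [   0.6764     0.0615     0.6651     1.5713]
Δx = (I − A)⁻¹ Δd with Δd having -80 in the Manufacturing component and 0 elsewhere.
So Δx_1 = L_13 · (-80), where L_13 = adj(I−A)_13 / det(I−A) = 0.062875 / 0.23173125.
Δx_1 = 0.062875 × (-80) / 0.23173125 = -5.03 / 0.23173125 ≈ -21.71.

Δx_1 = -21.71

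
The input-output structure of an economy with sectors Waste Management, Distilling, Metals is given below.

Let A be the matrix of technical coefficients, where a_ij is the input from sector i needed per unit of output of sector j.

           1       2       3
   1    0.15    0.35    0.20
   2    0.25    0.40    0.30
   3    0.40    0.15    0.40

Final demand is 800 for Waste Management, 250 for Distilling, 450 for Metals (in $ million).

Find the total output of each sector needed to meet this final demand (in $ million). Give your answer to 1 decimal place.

x_1 = 3509.6, x_2 = 3913.0, x_3 = 4067.9

I − A =
  [   0.85    -0.35    -0.20]
  [  -0.25     0.60    -0.30]
  [  -0.40    -0.15     0.60]
Cofactors of I−A, C_ij = (−1)^(i+j)·(minor ij) (rows/columns in the sector order above):
  C_11 = (0.60)(0.60) − (-0.30)(-0.15) = 0.3150
  C_12 = −[(-0.25)(0.60) − (-0.30)(-0.40)] = 0.2700
  C_13 = (-0.25)(-0.15) − (0.60)(-0.40) = 0.2775
  C_21 = −[(-0.35)(0.60) − (-0.20)(-0.15)] = 0.2400
  C_22 = (0.85)(0.60) − (-0.20)(-0.40) = 0.4300
  C_23 = −[(0.85)(-0.15) − (-0.35)(-0.40)] = 0.2675
  C_31 = (-0.35)(-0.30) − (-0.20)(0.60) = 0.2250
  C_32 = −[(0.85)(-0.30) − (-0.20)(-0.25)] = 0.3050
  C_33 = (0.85)(0.60) − (-0.35)(-0.25) = 0.4225
det(I−A) = Σ_j (I−A)_1j·C_1j = (0.85)(0.3150) + (-0.35)(0.2700) + (-0.20)(0.2775) = 0.11775
adj(I−A) = Cᵀ =
  [ 0.3150   0.2400   0.2250]
  [ 0.2700   0.4300   0.3050]
  [ 0.2775   0.2675   0.4225]
(I − A)⁻¹ = adj(I−A) / det(I−A) ≈
  [   2.6752     2.0382     1.9108]
  [   2.2930     3.6518     2.5902]
  [   2.3567     2.2718     3.5881]
x = (I − A)⁻¹ d = adj(I−A)·d / det(I−A), with det(I−A) = 0.11775:
  x_1 = (0.3150·800 + 0.2400·250 + 0.2250·450) / 0.11775 = 413.25 / 0.11775 ≈ 3509.6
  x_2 = (0.2700·800 + 0.4300·250 + 0.3050·450) / 0.11775 = 460.75 / 0.11775 ≈ 3913.0
  x_3 = (0.2775·800 + 0.2675·250 + 0.4225·450) / 0.11775 = 479.00 / 0.11775 ≈ 4067.9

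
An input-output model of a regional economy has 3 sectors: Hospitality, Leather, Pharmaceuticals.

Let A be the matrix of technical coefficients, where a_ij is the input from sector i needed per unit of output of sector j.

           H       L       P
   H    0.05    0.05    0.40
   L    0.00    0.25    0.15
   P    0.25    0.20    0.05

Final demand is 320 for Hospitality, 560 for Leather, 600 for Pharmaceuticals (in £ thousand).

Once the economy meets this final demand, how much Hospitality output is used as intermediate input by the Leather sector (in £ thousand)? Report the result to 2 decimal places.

z_HL = 47.85

I − A =
  [   0.95    -0.05    -0.40]
  [   0.00     0.75    -0.15]
  [  -0.25    -0.20     0.95]
Cofactors of I−A, C_ij = (−1)^(i+j)·(minor ij) (rows/columns in the sector order above):
  C_11 = (0.75)(0.95) − (-0.15)(-0.20) = 0.6825
  C_12 = −[(0.00)(0.95) − (-0.15)(-0.25)] = 0.0375
  C_13 = (0.00)(-0.20) − (0.75)(-0.25) = 0.1875
  C_21 = −[(-0.05)(0.95) − (-0.40)(-0.20)] = 0.1275
  C_22 = (0.95)(0.95) − (-0.40)(-0.25) = 0.8025
  C_23 = −[(0.95)(-0.20) − (-0.05)(-0.25)] = 0.2025
  C_31 = (-0.05)(-0.15) − (-0.40)(0.75) = 0.3075
  C_32 = −[(0.95)(-0.15) − (-0.40)(0.00)] = 0.1425
  C_33 = (0.95)(0.75) − (-0.05)(0.00) = 0.7125
det(I−A) = Σ_j (I−A)_1j·C_1j = (0.95)(0.6825) + (-0.05)(0.0375) + (-0.40)(0.1875) = 0.5715
adj(I−A) = Cᵀ =
  [ 0.6825   0.1275   0.3075]
  [ 0.0375   0.8025   0.1425]
  [ 0.1875   0.2025   0.7125]
(I − A)⁻¹ = adj(I−A) / det(I−A) ≈
  [   1.1942     0.2231     0.5381]
  [   0.0656     1.4042     0.2493]
  [   0.3281     0.3543     1.2467]
First solve x = (I − A)⁻¹ d = adj(I−A)·d / det(I−A); in particular x_L = (0.0375·320 + 0.8025·560 + 0.1425·600) / 0.5715 = 546.90 / 0.5715 ≈ 956.9554.
Intermediate flow from H to L: z_HL = a_HL · x_L = 0.05 × 546.90 / 0.5715 = 27.345 / 0.5715 ≈ 47.85.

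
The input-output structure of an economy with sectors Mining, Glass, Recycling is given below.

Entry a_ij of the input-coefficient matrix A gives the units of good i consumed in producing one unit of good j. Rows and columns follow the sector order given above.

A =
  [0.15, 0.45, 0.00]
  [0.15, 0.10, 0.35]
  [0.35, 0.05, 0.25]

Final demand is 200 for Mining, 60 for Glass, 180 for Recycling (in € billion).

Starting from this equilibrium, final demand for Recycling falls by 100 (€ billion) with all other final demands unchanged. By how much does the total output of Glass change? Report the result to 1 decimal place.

Δx_2 = -65.7

I − A =
  [   0.85    -0.45     0.00]
  [  -0.15     0.90    -0.35]
  [  -0.35    -0.05     0.75]
Cofactors of I−A, C_ij = (−1)^(i+j)·(minor ij) (rows/columns in the sector order above):
  C_11 = (0.90)(0.75) − (-0.35)(-0.05) = 0.6575
  C_12 = −[(-0.15)(0.75) − (-0.35)(-0.35)] = 0.2350
  C_13 = (-0.15)(-0.05) − (0.90)(-0.35) = 0.3225
  C_21 = −[(-0.45)(0.75) − (0.00)(-0.05)] = 0.3375
  C_22 = (0.85)(0.75) − (0.00)(-0.35) = 0.6375
  C_23 = −[(0.85)(-0.05) − (-0.45)(-0.35)] = 0.2000
  C_31 = (-0.45)(-0.35) − (0.00)(0.90) = 0.1575
  C_32 = −[(0.85)(-0.35) − (0.00)(-0.15)] = 0.2975
  C_33 = (0.85)(0.90) − (-0.45)(-0.15) = 0.6975
det(I−A) = Σ_j (I−A)_1j·C_1j = (0.85)(0.6575) + (-0.45)(0.2350) + (0.00)(0.3225) = 0.453125
adj(I−A) = Cᵀ =
  [ 0.6575   0.3375   0.1575]
  [ 0.2350   0.6375   0.2975]
  [ 0.3225   0.2000   0.6975]
(I − A)⁻¹ = adj(I−A) / det(I−A) ≈
  [   1.4510     0.7448     0.3476]
  [   0.5186     1.4069     0.6566]
  [   0.7117     0.4414     1.5393]
Δx = (I − A)⁻¹ Δd with Δd having -100 in the Recycling component and 0 elsewhere.
So Δx_2 = L_23 · (-100), where L_23 = adj(I−A)_23 / det(I−A) = 0.2975 / 0.453125.
Δx_2 = 0.2975 × (-100) / 0.453125 = -29.75 / 0.453125 ≈ -65.7.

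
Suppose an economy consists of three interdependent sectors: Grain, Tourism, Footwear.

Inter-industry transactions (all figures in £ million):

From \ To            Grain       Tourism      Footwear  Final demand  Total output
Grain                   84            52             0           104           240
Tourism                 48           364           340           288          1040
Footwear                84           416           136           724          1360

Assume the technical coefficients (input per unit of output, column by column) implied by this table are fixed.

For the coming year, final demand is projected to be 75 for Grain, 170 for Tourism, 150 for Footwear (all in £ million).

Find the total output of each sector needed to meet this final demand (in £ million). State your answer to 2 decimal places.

x_1 = 152.05, x_2 = 476.65, x_3 = 437.64

Technical coefficients a_ij = z_ij / X_j:
  a_11 = 84/240 = 0.35, a_21 = 48/240 = 0.20, a_31 = 84/240 = 0.35
  a_12 = 52/1040 = 0.05, a_22 = 364/1040 = 0.35, a_32 = 416/1040 = 0.40
  a_13 = 0/1360 = 0.00, a_23 = 340/1360 = 0.25, a_33 = 136/1360 = 0.10
I − A =
  [   0.65    -0.05     0.00]
  [  -0.20     0.65    -0.25]
  [  -0.35    -0.40     0.90]
Cofactors of I−A, C_ij = (−1)^(i+j)·(minor ij) (rows/columns in the sector order above):
  C_11 = (0.65)(0.90) − (-0.25)(-0.40) = 0.4850
  C_12 = −[(-0.20)(0.90) − (-0.25)(-0.35)] = 0.2675
  C_13 = (-0.20)(-0.40) − (0.65)(-0.35) = 0.3075
  C_21 = −[(-0.05)(0.90) − (0.00)(-0.40)] = 0.0450
  C_22 = (0.65)(0.90) − (0.00)(-0.35) = 0.5850
  C_23 = −[(0.65)(-0.40) − (-0.05)(-0.35)] = 0.2775
  C_31 = (-0.05)(-0.25) − (0.00)(0.65) = 0.0125
  C_32 = −[(0.65)(-0.25) − (0.00)(-0.20)] = 0.1625
  C_33 = (0.65)(0.65) − (-0.05)(-0.20) = 0.4125
det(I−A) = Σ_j (I−A)_1j·C_1j = (0.65)(0.4850) + (-0.05)(0.2675) + (0.00)(0.3075) = 0.301875
adj(I−A) = Cᵀ =
  [ 0.4850   0.0450   0.0125]
  [ 0.2675   0.5850   0.1625]
  [ 0.3075   0.2775   0.4125]
(I − A)⁻¹ = adj(I−A) / det(I−A) ≈
  [   1.6066     0.1491     0.0414]
  [   0.8861     1.9379     0.5383]
  [   1.0186     0.9193     1.3665]
x = (I − A)⁻¹ d = adj(I−A)·d / det(I−A), with det(I−A) = 0.301875:
  x_1 = (0.4850·75 + 0.0450·170 + 0.0125·150) / 0.301875 = 45.90 / 0.301875 ≈ 152.05
  x_2 = (0.2675·75 + 0.5850·170 + 0.1625·150) / 0.301875 = 143.8875 / 0.301875 ≈ 476.65
  x_3 = (0.3075·75 + 0.2775·170 + 0.4125·150) / 0.301875 = 132.1125 / 0.301875 ≈ 437.64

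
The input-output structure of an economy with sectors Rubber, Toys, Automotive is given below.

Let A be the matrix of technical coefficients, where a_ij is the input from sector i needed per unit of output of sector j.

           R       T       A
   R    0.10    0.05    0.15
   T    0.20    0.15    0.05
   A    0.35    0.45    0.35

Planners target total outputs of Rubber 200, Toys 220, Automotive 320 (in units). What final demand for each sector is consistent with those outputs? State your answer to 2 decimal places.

d_R = 121.00, d_T = 131.00, d_A = 39.00

I − A =
  [   0.90    -0.05    -0.15]
  [  -0.20     0.85    -0.05]
  [  -0.35    -0.45     0.65]
d = (I − A) x:
  d_R = (+0.90)·200 + (-0.05)·220 + (-0.15)·320 = 121.00
  d_T = (-0.20)·200 + (+0.85)·220 + (-0.05)·320 = 131.00
  d_A = (-0.35)·200 + (-0.45)·220 + (+0.65)·320 = 39.00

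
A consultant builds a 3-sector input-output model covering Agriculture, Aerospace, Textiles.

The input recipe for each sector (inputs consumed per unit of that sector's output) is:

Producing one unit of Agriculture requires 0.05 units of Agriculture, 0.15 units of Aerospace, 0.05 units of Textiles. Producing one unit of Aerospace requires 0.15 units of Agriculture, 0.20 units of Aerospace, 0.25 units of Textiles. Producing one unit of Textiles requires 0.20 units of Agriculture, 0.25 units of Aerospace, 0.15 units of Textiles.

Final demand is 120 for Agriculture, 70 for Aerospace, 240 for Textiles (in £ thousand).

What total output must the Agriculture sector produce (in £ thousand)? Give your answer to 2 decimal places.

x_1 = 243.44

I − A =
  [   0.95    -0.15    -0.20]
  [  -0.15     0.80    -0.25]
  [  -0.05    -0.25     0.85]
Cofactors of I−A, C_ij = (−1)^(i+j)·(minor ij) (rows/columns in the sector order above):
  C_11 = (0.80)(0.85) − (-0.25)(-0.25) = 0.6175
  C_12 = −[(-0.15)(0.85) − (-0.25)(-0.05)] = 0.1400
  C_13 = (-0.15)(-0.25) − (0.80)(-0.05) = 0.0775
  C_21 = −[(-0.15)(0.85) − (-0.20)(-0.25)] = 0.1775
  C_22 = (0.95)(0.85) − (-0.20)(-0.05) = 0.7975
  C_23 = −[(0.95)(-0.25) − (-0.15)(-0.05)] = 0.2450
  C_31 = (-0.15)(-0.25) − (-0.20)(0.80) = 0.1975
  C_32 = −[(0.95)(-0.25) − (-0.20)(-0.15)] = 0.2675
  C_33 = (0.95)(0.80) − (-0.15)(-0.15) = 0.7375
det(I−A) = Σ_j (I−A)_1j·C_1j = (0.95)(0.6175) + (-0.15)(0.1400) + (-0.20)(0.0775) = 0.550125
adj(I−A) = Cᵀ =
  [ 0.6175   0.1775   0.1975]
  [ 0.1400   0.7975   0.2675]
  [ 0.0775   0.2450   0.7375]
(I − A)⁻¹ = adj(I−A) / det(I−A) ≈
  [   1.1225     0.3227     0.3590]
  [   0.2545     1.4497     0.4863]
  [   0.1409     0.4454     1.3406]
x = (I − A)⁻¹ d = adj(I−A)·d / det(I−A), with det(I−A) = 0.550125:
  x_1 = (0.6175·120 + 0.1775·70 + 0.1975·240) / 0.550125 = 133.925 / 0.550125 ≈ 243.44
  x_2 = (0.1400·120 + 0.7975·70 + 0.2675·240) / 0.550125 = 136.825 / 0.550125 ≈ 248.72
  x_3 = (0.0775·120 + 0.2450·70 + 0.7375·240) / 0.550125 = 203.45 / 0.550125 ≈ 369.83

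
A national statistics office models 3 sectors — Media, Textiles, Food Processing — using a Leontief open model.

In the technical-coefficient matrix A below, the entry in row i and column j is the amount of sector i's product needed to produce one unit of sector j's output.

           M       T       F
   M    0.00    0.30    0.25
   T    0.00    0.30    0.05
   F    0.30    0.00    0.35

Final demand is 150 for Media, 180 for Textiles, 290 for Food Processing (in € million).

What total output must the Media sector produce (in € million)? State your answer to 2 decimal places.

x_M = 398.12

I − A =
  [   1.00    -0.30    -0.25]
  [   0.00     0.70    -0.05]
  [  -0.30     0.00     0.65]
Cofactors of I−A, C_ij = (−1)^(i+j)·(minor ij) (rows/columns in the sector order above):
  C_11 = (0.70)(0.65) − (-0.05)(0.00) = 0.4550
  C_12 = −[(0.00)(0.65) − (-0.05)(-0.30)] = 0.0150
  C_13 = (0.00)(0.00) − (0.70)(-0.30) = 0.2100
  C_21 = −[(-0.30)(0.65) − (-0.25)(0.00)] = 0.1950
  C_22 = (1.00)(0.65) − (-0.25)(-0.30) = 0.5750
  C_23 = −[(1.00)(0.00) − (-0.30)(-0.30)] = 0.0900
  C_31 = (-0.30)(-0.05) − (-0.25)(0.70) = 0.1900
  C_32 = −[(1.00)(-0.05) − (-0.25)(0.00)] = 0.0500
  C_33 = (1.00)(0.70) − (-0.30)(0.00) = 0.7000
det(I−A) = Σ_j (I−A)_1j·C_1j = (1.00)(0.4550) + (-0.30)(0.0150) + (-0.25)(0.2100) = 0.3980
adj(I−A) = Cᵀ =
  [ 0.4550   0.1950   0.1900]
  [ 0.0150   0.5750   0.0500]
  [ 0.2100   0.0900   0.7000]
(I − A)⁻¹ = adj(I−A) / det(I−A) ≈
  [   1.1432     0.4899     0.4774]
  [   0.0377     1.4447     0.1256]
  [   0.5276     0.2261     1.7588]
x = (I − A)⁻¹ d = adj(I−A)·d / det(I−A), with det(I−A) = 0.3980:
  x_M = (0.4550·150 + 0.1950·180 + 0.1900·290) / 0.3980 = 158.45 / 0.3980 ≈ 398.12
  x_T = (0.0150·150 + 0.5750·180 + 0.0500·290) / 0.3980 = 120.25 / 0.3980 ≈ 302.14
  x_F = (0.2100·150 + 0.0900·180 + 0.7000·290) / 0.3980 = 250.70 / 0.3980 ≈ 629.90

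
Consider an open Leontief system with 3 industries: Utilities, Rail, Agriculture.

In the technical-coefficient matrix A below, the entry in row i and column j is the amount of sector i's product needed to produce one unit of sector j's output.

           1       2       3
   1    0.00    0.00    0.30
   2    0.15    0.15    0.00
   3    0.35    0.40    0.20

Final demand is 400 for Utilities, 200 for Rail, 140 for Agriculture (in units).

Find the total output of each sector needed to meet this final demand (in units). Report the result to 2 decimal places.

x_1 = 579.14, x_2 = 337.49, x_3 = 597.12

I − A =
  [   1.00     0.00    -0.30]
  [  -0.15     0.85     0.00]
  [  -0.35    -0.40     0.80]
Cofactors of I−A, C_ij = (−1)^(i+j)·(minor ij) (rows/columns in the sector order above):
  C_11 = (0.85)(0.80) − (0.00)(-0.40) = 0.6800
  C_12 = −[(-0.15)(0.80) − (0.00)(-0.35)] = 0.1200
  C_13 = (-0.15)(-0.40) − (0.85)(-0.35) = 0.3575
  C_21 = −[(0.00)(0.80) − (-0.30)(-0.40)] = 0.1200
  C_22 = (1.00)(0.80) − (-0.30)(-0.35) = 0.6950
  C_23 = −[(1.00)(-0.40) − (0.00)(-0.35)] = 0.4000
  C_31 = (0.00)(0.00) − (-0.30)(0.85) = 0.2550
  C_32 = −[(1.00)(0.00) − (-0.30)(-0.15)] = 0.0450
  C_33 = (1.00)(0.85) − (0.00)(-0.15) = 0.8500
det(I−A) = Σ_j (I−A)_1j·C_1j = (1.00)(0.6800) + (0.00)(0.1200) + (-0.30)(0.3575) = 0.57275
adj(I−A) = Cᵀ =
  [ 0.6800   0.1200   0.2550]
  [ 0.1200   0.6950   0.0450]
  [ 0.3575   0.4000   0.8500]
(I − A)⁻¹ = adj(I−A) / det(I−A) ≈
  [   1.1873     0.2095     0.4452]
  [   0.2095     1.2134     0.0786]
  [   0.6242     0.6984     1.4841]
x = (I − A)⁻¹ d = adj(I−A)·d / det(I−A), with det(I−A) = 0.57275:
  x_1 = (0.6800·400 + 0.1200·200 + 0.2550·140) / 0.57275 = 331.70 / 0.57275 ≈ 579.14
  x_2 = (0.1200·400 + 0.6950·200 + 0.0450·140) / 0.57275 = 193.30 / 0.57275 ≈ 337.49
  x_3 = (0.3575·400 + 0.4000·200 + 0.8500·140) / 0.57275 = 342.00 / 0.57275 ≈ 597.12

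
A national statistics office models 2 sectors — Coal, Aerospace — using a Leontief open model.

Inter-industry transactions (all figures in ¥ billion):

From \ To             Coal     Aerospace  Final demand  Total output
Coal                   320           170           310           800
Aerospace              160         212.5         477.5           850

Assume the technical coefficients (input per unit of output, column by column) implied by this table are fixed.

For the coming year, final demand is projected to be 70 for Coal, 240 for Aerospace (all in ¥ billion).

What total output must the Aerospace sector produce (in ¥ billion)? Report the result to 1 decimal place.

x_A = 385.4

Technical coefficients a_ij = z_ij / X_j:
  a_CC = 320/800 = 0.40, a_AC = 160/800 = 0.20
  a_CA = 170/850 = 0.20, a_AA = 212.5/850 = 0.25
I − A =
  [   0.60    -0.20]
  [  -0.20     0.75]
det(I−A) = (0.60)(0.75) − (-0.20)(-0.20) = 0.4100
adj(I−A) = [[0.75, 0.20], [0.20, 0.60]]
(I − A)⁻¹ = adj(I−A) / det(I−A) ≈
  [   1.8293     0.4878]
  [   0.4878     1.4634]
x = (I − A)⁻¹ d = adj(I−A)·d / det(I−A), with det(I−A) = 0.4100:
  x_C = (0.75·70 + 0.20·240) / 0.4100 = 100.50 / 0.4100 ≈ 245.1
  x_A = (0.20·70 + 0.60·240) / 0.4100 = 158.00 / 0.4100 ≈ 385.4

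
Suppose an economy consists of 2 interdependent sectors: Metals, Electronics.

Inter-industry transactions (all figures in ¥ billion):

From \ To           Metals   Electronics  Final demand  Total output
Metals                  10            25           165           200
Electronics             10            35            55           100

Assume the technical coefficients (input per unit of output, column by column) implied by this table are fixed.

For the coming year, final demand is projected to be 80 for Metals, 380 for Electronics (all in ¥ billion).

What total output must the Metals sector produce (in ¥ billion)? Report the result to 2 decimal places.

Technical coefficients a_ij = z_ij / X_j:
  a_11 = 10/200 = 0.05, a_21 = 10/200 = 0.05
  a_12 = 25/100 = 0.25, a_22 = 35/100 = 0.35
I − A =
  [   0.95    -0.25]
  [  -0.05     0.65]
det(I−A) = (0.95)(0.65) − (-0.25)(-0.05) = 0.6050
adj(I−A) = [[0.65, 0.25], [0.05, 0.95]]
(I − A)⁻¹ = adj(I−A) / det(I−A) ≈
  [   1.0744     0.4132]
  [   0.0826     1.5702]
x = (I − A)⁻¹ d = adj(I−A)·d / det(I−A), with det(I−A) = 0.6050:
  x_1 = (0.65·80 + 0.25·380) / 0.6050 = 147.00 / 0.6050 ≈ 242.98
  x_2 = (0.05·80 + 0.95·380) / 0.6050 = 365.00 / 0.6050 ≈ 603.31

x_1 = 242.98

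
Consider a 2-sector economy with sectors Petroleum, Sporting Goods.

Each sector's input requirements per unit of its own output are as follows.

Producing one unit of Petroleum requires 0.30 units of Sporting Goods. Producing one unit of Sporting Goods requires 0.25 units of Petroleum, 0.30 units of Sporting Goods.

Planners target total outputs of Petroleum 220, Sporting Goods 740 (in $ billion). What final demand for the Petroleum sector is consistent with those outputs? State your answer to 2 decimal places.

I − A =
  [   1.00    -0.25]
  [  -0.30     0.70]
d = (I − A) x:
  d_P = (+1.00)·220 + (-0.25)·740 = 35.00
  d_S = (-0.30)·220 + (+0.70)·740 = 452.00

d_P = 35.00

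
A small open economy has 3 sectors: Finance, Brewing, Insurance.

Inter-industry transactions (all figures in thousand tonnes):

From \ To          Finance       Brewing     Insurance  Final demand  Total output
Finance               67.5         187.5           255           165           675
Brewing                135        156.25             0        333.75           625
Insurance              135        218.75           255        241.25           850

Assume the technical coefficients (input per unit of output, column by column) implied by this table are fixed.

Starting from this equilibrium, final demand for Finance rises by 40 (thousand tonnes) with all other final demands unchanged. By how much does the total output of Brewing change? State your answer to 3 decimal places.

Technical coefficients a_ij = z_ij / X_j:
  a_FF = 67.5/675 = 0.10, a_BF = 135/675 = 0.20, a_IF = 135/675 = 0.20
  a_FB = 187.5/625 = 0.30, a_BB = 156.25/625 = 0.25, a_IB = 218.75/625 = 0.35
  a_FI = 255/850 = 0.30, a_BI = 0/850 = 0.00, a_II = 255/850 = 0.30
I − A =
  [   0.90    -0.30    -0.30]
  [  -0.20     0.75     0.00]
  [  -0.20    -0.35     0.70]
Cofactors of I−A, C_ij = (−1)^(i+j)·(minor ij) (rows/columns in the sector order above):
  C_11 = (0.75)(0.70) − (0.00)(-0.35) = 0.5250
  C_12 = −[(-0.20)(0.70) − (0.00)(-0.20)] = 0.1400
  C_13 = (-0.20)(-0.35) − (0.75)(-0.20) = 0.2200
  C_21 = −[(-0.30)(0.70) − (-0.30)(-0.35)] = 0.3150
  C_22 = (0.90)(0.70) − (-0.30)(-0.20) = 0.5700
  C_23 = −[(0.90)(-0.35) − (-0.30)(-0.20)] = 0.3750
  C_31 = (-0.30)(0.00) − (-0.30)(0.75) = 0.2250
  C_32 = −[(0.90)(0.00) − (-0.30)(-0.20)] = 0.0600
  C_33 = (0.90)(0.75) − (-0.30)(-0.20) = 0.6150
det(I−A) = Σ_j (I−A)_1j·C_1j = (0.90)(0.5250) + (-0.30)(0.1400) + (-0.30)(0.2200) = 0.3645
adj(I−A) = Cᵀ =
  [ 0.5250   0.3150   0.2250]
  [ 0.1400   0.5700   0.0600]
  [ 0.2200   0.3750   0.6150]
(I − A)⁻¹ = adj(I−A) / det(I−A) ≈
  [   1.4403     0.8642     0.6173]
  [   0.3841     1.5638     0.1646]
  [   0.6036     1.0288     1.6872]
Δx = (I − A)⁻¹ Δd with Δd having +40 in the Finance component and 0 elsewhere.
So Δx_B = L_BF · (+40), where L_BF = adj(I−A)_BF / det(I−A) = 0.1400 / 0.3645.
Δx_B = 0.1400 × (+40) / 0.3645 = 5.60 / 0.3645 ≈ 15.364.

Δx_B = 15.364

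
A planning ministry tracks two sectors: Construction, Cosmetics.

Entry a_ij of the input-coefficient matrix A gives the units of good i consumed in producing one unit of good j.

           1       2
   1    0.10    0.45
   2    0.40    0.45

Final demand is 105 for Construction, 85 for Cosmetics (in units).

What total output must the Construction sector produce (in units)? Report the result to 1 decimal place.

x_1 = 304.8

I − A =
  [   0.90    -0.45]
  [  -0.40     0.55]
det(I−A) = (0.90)(0.55) − (-0.45)(-0.40) = 0.3150
adj(I−A) = [[0.55, 0.45], [0.40, 0.90]]
(I − A)⁻¹ = adj(I−A) / det(I−A) ≈
  [   1.7460     1.4286]
  [   1.2698     2.8571]
x = (I − A)⁻¹ d = adj(I−A)·d / det(I−A), with det(I−A) = 0.3150:
  x_1 = (0.55·105 + 0.45·85) / 0.3150 = 96.00 / 0.3150 ≈ 304.8
  x_2 = (0.40·105 + 0.90·85) / 0.3150 = 118.50 / 0.3150 ≈ 376.2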